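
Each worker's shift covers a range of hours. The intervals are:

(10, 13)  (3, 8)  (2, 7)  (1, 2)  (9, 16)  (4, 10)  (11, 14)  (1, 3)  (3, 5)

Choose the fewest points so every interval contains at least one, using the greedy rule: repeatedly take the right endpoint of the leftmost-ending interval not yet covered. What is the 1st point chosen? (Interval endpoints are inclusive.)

Process intervals by earliest right end; each time one isn't hit yet, stab at its right endpoint.
By right end: [1,2]  [1,3]  [3,5]  [2,7]  [3,8]  [4,10]  [10,13]  [11,14]  [9,16]
[1,2] uncovered → point at 2; [3,5] uncovered → point at 5; [10,13] uncovered → point at 13.
Points: 2, 5, 13 (3 total).

2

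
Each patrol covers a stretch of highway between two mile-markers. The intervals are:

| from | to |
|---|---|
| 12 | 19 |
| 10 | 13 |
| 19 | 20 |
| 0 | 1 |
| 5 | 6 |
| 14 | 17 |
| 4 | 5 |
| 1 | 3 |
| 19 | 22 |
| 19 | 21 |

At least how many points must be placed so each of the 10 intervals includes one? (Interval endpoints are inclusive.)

Sort by right endpoint; whenever an interval is uncovered, place a point at its right end.
Sorted: [0,1] [1,3] [4,5] [5,6] [10,13] [14,17] [12,19] [19,20] [19,21] [19,22]
{[0,1],[1,3]} hit by 1; {[4,5],[5,6]} hit by 5; {[10,13]} hit by 13; {[14,17],[12,19]} hit by 17; {[19,20],[19,21],[19,22]} hit by 20.
Points: 1, 5, 13, 17, 20 (5 total).

5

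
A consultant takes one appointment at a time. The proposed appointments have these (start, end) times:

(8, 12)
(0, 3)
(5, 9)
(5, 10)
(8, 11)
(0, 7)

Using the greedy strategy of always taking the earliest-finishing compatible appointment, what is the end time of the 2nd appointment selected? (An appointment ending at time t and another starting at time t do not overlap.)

9

Sort by end time and greedily take each interval whose start is ≥ the last chosen end.
Sorted by end: (0,3)  (0,7)  (5,9)  (5,10)  (8,11)  (8,12)
take (0,3); take (5,9); skip (5,10); skip (8,11).
Selected: (0,3) (5,9)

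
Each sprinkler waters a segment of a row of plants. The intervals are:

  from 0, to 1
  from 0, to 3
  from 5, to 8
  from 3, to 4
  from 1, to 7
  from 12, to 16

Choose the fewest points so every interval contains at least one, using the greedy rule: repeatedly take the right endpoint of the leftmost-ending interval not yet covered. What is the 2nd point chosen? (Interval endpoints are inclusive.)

4

Process intervals by earliest right end; each time one isn't hit yet, stab at its right endpoint.
Sorted: [0,1] [0,3] [3,4] [1,7] [5,8] [12,16]
{[0,1],[0,3]} hit by 1; {[3,4],[1,7]} hit by 4; {[5,8]} hit by 8; {[12,16]} hit by 16.
Points: 1, 4, 8, 16 (4 total).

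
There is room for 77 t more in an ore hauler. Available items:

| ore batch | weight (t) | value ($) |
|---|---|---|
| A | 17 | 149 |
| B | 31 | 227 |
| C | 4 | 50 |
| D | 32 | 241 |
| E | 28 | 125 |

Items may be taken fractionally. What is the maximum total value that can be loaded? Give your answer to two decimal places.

615.74

Sort by value per unit weight and fill in that order.
Order: C (50/4=12.50) > A (149/17=8.76) > D (241/32=7.53) > B (227/31=7.32) > E (125/28=4.46)
Fill: take C (4 @ 50) → take A (17 @ 149) → take D (32 @ 241) → take 24/31 of B → 175.74; 77/77 used.
Total value = 615.74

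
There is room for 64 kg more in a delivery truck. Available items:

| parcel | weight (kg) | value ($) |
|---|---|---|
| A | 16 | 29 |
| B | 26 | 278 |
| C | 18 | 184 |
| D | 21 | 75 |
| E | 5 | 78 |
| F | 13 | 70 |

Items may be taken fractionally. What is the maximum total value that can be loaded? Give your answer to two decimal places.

617.14

Sort by value per unit weight and fill in that order.
Order: E (78/5=15.60) > B (278/26=10.69) > C (184/18=10.22) > F (70/13=5.38) > D (75/21=3.57) > A (29/16=1.81)
Fill: take E (5 @ 78) → take B (26 @ 278) → take C (18 @ 184) → take F (13 @ 70) → take 2/21 of D → 7.14; 64/64 used.
Total value = 617.14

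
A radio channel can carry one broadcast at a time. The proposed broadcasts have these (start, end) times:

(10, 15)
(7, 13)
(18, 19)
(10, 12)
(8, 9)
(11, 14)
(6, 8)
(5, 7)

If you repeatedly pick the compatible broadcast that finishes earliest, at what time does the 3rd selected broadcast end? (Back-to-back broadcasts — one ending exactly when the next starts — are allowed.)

Greedy by earliest finish: after sorting by end time, pick each interval compatible with the last pick.
Sorted by end: (5,7)  (6,8)  (8,9)  (10,12)  (7,13)  (11,14)  (10,15)  (18,19)
take (5,7); take (8,9); take (10,12); skip (7,13); skip (10,15); take (18,19).
Selected: (5,7) (8,9) (10,12) (18,19)

12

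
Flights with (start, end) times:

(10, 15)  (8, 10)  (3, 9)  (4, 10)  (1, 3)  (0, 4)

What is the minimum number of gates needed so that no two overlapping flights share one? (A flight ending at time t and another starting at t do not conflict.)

3

The answer is the maximum number of intervals overlapping at any instant.
starts: [0, 1, 3, 4, 8, 10]
ends:   [3, 4, 9, 10, 10, 15]
s0→1 s1→2 e3→1 s3→2 e4→1 s4→2 s8→3  — peak 3.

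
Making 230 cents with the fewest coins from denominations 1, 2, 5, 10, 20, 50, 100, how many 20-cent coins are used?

Use the largest denomination that fits, subtract, and repeat.
230 = 2×100 + 1×20 + 1×10
Count of 20: 1

1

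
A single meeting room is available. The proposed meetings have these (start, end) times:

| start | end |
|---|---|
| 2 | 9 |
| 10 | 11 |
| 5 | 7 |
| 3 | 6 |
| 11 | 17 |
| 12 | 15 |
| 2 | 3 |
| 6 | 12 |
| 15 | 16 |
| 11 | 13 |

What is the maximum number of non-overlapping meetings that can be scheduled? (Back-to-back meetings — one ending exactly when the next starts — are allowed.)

Sorted by end: (2,3)  (3,6)  (5,7)  (2,9)  (10,11)  (6,12)  (11,13)  (12,15)  (15,16)  (11,17)
take (2,3); take (3,6); skip (5,7); take (10,11); take (11,13); skip (12,15); take (15,16).
Selected 5 meetings.

5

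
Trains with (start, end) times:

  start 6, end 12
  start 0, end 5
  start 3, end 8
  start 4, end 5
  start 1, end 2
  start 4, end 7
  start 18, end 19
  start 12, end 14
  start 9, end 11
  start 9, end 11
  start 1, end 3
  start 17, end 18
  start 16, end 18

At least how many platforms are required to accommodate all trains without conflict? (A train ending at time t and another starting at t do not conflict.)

Events (time:±→running): 0:+→1 1:+→2 1:+→3 2:-→2 3:-→1 3:+→2 4:+→3 4:+→4 … peak 4.

4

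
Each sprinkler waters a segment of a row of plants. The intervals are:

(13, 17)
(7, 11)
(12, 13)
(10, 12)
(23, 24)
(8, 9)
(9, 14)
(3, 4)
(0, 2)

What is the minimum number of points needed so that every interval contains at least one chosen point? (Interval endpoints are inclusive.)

6

Process intervals by earliest right end; each time one isn't hit yet, stab at its right endpoint.
Sorted: [0,2] [3,4] [8,9] [7,11] [10,12] [12,13] [9,14] [13,17] [23,24]
{[0,2]} hit by 2; {[3,4]} hit by 4; {[8,9],[7,11]} hit by 9; {[10,12],[12,13],[9,14]} hit by 12; {[13,17]} hit by 17; {[23,24]} hit by 24.
Points: 2, 4, 9, 12, 17, 24 (6 total).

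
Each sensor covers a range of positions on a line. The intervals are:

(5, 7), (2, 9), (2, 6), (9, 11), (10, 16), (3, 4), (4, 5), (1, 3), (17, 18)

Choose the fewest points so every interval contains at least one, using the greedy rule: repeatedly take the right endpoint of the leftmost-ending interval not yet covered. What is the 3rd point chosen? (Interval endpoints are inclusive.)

11

Sort by right endpoint; whenever an interval is uncovered, place a point at its right end.
By right end: [1,3]  [3,4]  [4,5]  [2,6]  [5,7]  [2,9]  [9,11]  [10,16]  [17,18]
[1,3] uncovered → point at 3; [4,5] uncovered → point at 5; [9,11] uncovered → point at 11; [17,18] uncovered → point at 18.
Points: 3, 5, 11, 18 (4 total).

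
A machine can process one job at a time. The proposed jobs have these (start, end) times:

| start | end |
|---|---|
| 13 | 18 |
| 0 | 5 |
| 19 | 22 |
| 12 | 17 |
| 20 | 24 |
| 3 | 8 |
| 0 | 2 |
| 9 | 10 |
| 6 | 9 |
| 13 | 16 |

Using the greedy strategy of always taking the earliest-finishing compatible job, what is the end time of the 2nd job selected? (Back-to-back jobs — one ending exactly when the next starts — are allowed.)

8

By end time: (0,2), (0,5), (3,8), (6,9), (9,10), (13,16), (12,17), (13,18), (19,22), (20,24).
Pick (0,2); next start ≥ 2 → (3,8); next start ≥ 8 → (9,10); next start ≥ 10 → (13,16); next start ≥ 16 → (19,22).
Selected: (0,2) (3,8) (9,10) (13,16) (19,22)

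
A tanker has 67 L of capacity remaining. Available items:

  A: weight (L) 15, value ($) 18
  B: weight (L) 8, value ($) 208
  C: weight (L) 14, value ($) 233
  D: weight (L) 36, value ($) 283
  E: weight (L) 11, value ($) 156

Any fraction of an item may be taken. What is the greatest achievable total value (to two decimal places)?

Ratios (sorted): B 26.00, C 16.64, E 14.18, D 7.86, A 1.20
take B (8 @ 208); take C (14 @ 233); take E (11 @ 156); take 34/36 of D → 267.28. Capacity used 67/67.
Total value = 864.28

864.28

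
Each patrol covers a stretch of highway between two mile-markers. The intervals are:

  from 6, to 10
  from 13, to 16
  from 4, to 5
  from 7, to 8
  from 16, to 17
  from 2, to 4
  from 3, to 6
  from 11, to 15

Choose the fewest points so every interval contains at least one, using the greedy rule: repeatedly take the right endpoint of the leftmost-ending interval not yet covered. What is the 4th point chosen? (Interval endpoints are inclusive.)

Process intervals by earliest right end; each time one isn't hit yet, stab at its right endpoint.
Sorted: [2,4] [4,5] [3,6] [7,8] [6,10] [11,15] [13,16] [16,17]
{[2,4],[4,5],[3,6]} hit by 4; {[7,8],[6,10]} hit by 8; {[11,15],[13,16]} hit by 15; {[16,17]} hit by 17.
Points: 4, 8, 15, 17 (4 total).

17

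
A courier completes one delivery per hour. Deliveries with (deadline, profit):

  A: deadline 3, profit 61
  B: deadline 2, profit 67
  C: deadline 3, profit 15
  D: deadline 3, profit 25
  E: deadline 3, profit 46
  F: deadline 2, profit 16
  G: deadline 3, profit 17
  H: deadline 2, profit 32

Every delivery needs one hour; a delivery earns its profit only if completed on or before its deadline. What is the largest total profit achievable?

174

By profit: B(d2,67), A(d3,61), E(d3,46), H(d2,32), D(d3,25), G(d3,17), F(d2,16), C(d3,15)
B→slot 2; A→slot 3; E→slot 1; H skipped; D skipped; G skipped; F skipped; C skipped.
Profit = 46 + 67 + 61 = 174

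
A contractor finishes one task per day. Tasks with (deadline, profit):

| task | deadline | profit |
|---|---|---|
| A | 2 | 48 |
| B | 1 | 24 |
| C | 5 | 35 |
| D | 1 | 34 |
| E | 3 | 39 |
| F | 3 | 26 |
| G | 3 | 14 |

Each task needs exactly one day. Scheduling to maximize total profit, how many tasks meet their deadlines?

4

Profit order: A=48 E=39 C=35 D=34 F=26 B=24 G=14
Assign: A→slot 2, E→slot 3, C→slot 5, D→slot 1, F skipped, B skipped, G skipped.
Slots: [1:D] [2:A] [3:E] [5:C]
4 of 7 scheduled.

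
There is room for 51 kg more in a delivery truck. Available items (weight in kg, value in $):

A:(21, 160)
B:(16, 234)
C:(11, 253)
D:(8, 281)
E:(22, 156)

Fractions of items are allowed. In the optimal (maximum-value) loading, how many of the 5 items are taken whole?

3

Order: D (281/8=35.12) > C (253/11=23.00) > B (234/16=14.62) > A (160/21=7.62) > E (156/22=7.09)
Fill: take D (8 @ 281) → take C (11 @ 253) → take B (16 @ 234) → take 16/21 of A → 121.90; 51/51 used.
3 item(s) taken whole; one partial (take 16/21 of A).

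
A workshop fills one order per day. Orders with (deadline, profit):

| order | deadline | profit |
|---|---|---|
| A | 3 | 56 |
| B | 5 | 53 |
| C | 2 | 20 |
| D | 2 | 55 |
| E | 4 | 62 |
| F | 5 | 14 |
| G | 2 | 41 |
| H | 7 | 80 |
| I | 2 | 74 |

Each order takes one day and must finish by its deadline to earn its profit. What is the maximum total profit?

380

Sort by profit descending; place each in the latest free slot ≤ its deadline.
By profit: H(d7,80), I(d2,74), E(d4,62), A(d3,56), D(d2,55), B(d5,53), G(d2,41), C(d2,20), F(d5,14)
H→slot 7; I→slot 2; E→slot 4; A→slot 3; D→slot 1; B→slot 5; G skipped; C skipped; F skipped.
Profit = 55 + 74 + 56 + 62 + 53 + 80 = 380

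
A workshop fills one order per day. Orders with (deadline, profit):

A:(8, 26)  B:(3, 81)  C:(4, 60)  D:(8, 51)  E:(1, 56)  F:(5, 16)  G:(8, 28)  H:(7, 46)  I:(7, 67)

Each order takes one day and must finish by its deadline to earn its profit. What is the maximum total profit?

415

Sort by profit descending; place each in the latest free slot ≤ its deadline.
Profit order: B=81 I=67 C=60 E=56 D=51 H=46 G=28 A=26 F=16
Assign: B→slot 3, I→slot 7, C→slot 4, E→slot 1, D→slot 8, H→slot 6, G→slot 5, A→slot 2, F skipped.
Slots: [1:E] [2:A] [3:B] [4:C] [5:G] [6:H] [7:I] [8:D]
Profit = 56 + 26 + 81 + 60 + 28 + 46 + 67 + 51 = 415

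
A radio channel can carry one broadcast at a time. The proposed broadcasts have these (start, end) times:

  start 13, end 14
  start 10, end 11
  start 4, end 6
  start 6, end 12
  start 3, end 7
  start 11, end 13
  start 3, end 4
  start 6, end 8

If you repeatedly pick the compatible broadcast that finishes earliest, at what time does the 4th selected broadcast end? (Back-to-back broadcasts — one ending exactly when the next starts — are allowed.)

Greedy by earliest finish: after sorting by end time, pick each interval compatible with the last pick.
By end time: (3,4), (4,6), (3,7), (6,8), (10,11), (6,12), (11,13), (13,14).
Pick (3,4); next start ≥ 4 → (4,6); next start ≥ 6 → (6,8); next start ≥ 8 → (10,11); next start ≥ 11 → (11,13); next start ≥ 13 → (13,14).
Selected: (3,4) (4,6) (6,8) (10,11) (11,13) (13,14)

11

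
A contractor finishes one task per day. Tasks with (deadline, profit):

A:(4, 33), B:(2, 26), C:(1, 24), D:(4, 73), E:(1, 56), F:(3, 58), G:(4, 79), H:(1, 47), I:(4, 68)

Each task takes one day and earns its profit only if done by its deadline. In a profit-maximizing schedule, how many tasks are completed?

4

By profit: G(d4,79), D(d4,73), I(d4,68), F(d3,58), E(d1,56), H(d1,47), A(d4,33), B(d2,26), C(d1,24)
G→slot 4; D→slot 3; I→slot 2; F→slot 1; E skipped; H skipped; A skipped; B skipped; C skipped.
4 of 9 scheduled.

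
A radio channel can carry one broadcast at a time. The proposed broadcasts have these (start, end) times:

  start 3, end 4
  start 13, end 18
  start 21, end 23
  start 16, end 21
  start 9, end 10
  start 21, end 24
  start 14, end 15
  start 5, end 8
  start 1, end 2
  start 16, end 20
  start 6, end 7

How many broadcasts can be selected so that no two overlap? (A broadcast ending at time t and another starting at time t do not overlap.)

By end time: (1,2), (3,4), (6,7), (5,8), (9,10), (14,15), (13,18), (16,20), (16,21), (21,23), (21,24).
Pick (1,2); next start ≥ 2 → (3,4); next start ≥ 4 → (6,7); next start ≥ 7 → (9,10); next start ≥ 10 → (14,15); next start ≥ 15 → (16,20); next start ≥ 20 → (21,23).
Selected 7 broadcasts.

7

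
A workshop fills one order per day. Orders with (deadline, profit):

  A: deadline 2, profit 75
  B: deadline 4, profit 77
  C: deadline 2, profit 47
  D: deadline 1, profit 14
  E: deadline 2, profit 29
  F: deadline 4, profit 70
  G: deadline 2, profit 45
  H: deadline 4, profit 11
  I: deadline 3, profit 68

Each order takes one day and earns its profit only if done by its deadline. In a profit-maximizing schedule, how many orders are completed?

Take jobs in profit order; each goes to the latest open slot no later than its deadline.
Profit order: B=77 A=75 F=70 I=68 C=47 G=45 E=29 D=14 H=11
Assign: B→slot 4, A→slot 2, F→slot 3, I→slot 1, C skipped, G skipped, E skipped, D skipped, H skipped.
Slots: [1:I] [2:A] [3:F] [4:B]
4 of 9 scheduled.

4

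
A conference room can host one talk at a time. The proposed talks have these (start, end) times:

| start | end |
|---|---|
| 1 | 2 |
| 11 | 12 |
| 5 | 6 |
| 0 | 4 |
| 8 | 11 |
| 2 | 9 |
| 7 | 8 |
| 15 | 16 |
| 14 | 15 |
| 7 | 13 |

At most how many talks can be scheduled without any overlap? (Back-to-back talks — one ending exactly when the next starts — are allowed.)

7

Sorted by end: (1,2)  (0,4)  (5,6)  (7,8)  (2,9)  (8,11)  (11,12)  (7,13)  (14,15)  (15,16)
take (1,2); take (5,6); take (7,8); take (8,11); take (11,12); skip (7,13); take (14,15); take (15,16).
Selected 7 talks.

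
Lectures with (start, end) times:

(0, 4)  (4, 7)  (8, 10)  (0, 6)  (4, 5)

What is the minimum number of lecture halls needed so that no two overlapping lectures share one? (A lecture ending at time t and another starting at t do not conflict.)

Events (time:±→running): 0:+→1 0:+→2 4:-→1 4:+→2 4:+→3 … peak 3.

3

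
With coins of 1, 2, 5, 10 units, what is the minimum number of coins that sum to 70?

7

Use the largest denomination that fits, subtract, and repeat.
70 − 7×10→0
Total coins = 7 = 7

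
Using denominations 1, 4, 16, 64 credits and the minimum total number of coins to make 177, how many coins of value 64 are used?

Greedy: take as many of the largest coin as possible, then repeat with the remainder.
177 − 2×64→49 − 3×16→1 − 1×1→0
Count of 64: 2

2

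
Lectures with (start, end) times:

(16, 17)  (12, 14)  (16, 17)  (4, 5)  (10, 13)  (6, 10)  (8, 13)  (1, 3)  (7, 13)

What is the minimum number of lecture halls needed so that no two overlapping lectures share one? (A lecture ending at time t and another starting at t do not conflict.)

starts: [1, 4, 6, 7, 8, 10, 12, 16, 16]
ends:   [3, 5, 10, 13, 13, 13, 14, 17, 17]
s1→1 e3→0 s4→1 e5→0 s6→1 s7→2 s8→3 e10→2 s10→3 s12→4  — peak 4.

4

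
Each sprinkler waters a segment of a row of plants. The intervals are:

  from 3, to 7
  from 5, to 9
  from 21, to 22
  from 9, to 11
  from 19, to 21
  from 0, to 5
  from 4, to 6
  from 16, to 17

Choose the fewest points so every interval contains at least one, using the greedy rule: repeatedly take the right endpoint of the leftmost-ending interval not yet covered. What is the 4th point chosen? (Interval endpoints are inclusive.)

Sort by right endpoint; whenever an interval is uncovered, place a point at its right end.
Sorted: [0,5] [4,6] [3,7] [5,9] [9,11] [16,17] [19,21] [21,22]
{[0,5],[4,6],[3,7],[5,9]} hit by 5; {[9,11]} hit by 11; {[16,17]} hit by 17; {[19,21],[21,22]} hit by 21.
Points: 5, 11, 17, 21 (4 total).

21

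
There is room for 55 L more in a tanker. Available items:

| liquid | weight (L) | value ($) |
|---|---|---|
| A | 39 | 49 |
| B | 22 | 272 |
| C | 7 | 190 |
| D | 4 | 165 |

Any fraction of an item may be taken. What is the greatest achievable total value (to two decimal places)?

Order: D (165/4=41.25) > C (190/7=27.14) > B (272/22=12.36) > A (49/39=1.26)
Fill: take D (4 @ 165) → take C (7 @ 190) → take B (22 @ 272) → take 22/39 of A → 27.64; 55/55 used.
Total value = 654.64

654.64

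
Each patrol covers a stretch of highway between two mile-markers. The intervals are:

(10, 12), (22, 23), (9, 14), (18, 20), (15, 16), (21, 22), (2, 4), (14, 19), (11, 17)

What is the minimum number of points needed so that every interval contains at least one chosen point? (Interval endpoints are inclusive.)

Process intervals by earliest right end; each time one isn't hit yet, stab at its right endpoint.
Sorted: [2,4] [10,12] [9,14] [15,16] [11,17] [14,19] [18,20] [21,22] [22,23]
{[2,4]} hit by 4; {[10,12],[9,14]} hit by 12; {[15,16],[11,17],[14,19]} hit by 16; {[18,20]} hit by 20; {[21,22],[22,23]} hit by 22.
Points: 4, 12, 16, 20, 22 (5 total).

5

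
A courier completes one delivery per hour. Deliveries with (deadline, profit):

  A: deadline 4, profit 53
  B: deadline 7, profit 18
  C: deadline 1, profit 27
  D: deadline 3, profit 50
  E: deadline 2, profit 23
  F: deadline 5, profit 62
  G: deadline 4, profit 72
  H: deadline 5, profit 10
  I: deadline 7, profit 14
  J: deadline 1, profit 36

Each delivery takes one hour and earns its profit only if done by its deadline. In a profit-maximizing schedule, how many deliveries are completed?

Profit order: G=72 F=62 A=53 D=50 J=36 C=27 E=23 B=18 I=14 H=10
Assign: G→slot 4, F→slot 5, A→slot 3, D→slot 2, J→slot 1, C skipped, E skipped, B→slot 7, I→slot 6, H skipped.
Slots: [1:J] [2:D] [3:A] [4:G] [5:F] [6:I] [7:B]
7 of 10 scheduled.

7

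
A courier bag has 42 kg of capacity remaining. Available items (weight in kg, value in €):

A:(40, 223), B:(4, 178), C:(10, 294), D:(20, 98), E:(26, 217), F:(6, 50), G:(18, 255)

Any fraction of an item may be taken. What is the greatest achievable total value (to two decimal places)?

810.46

Ratios (sorted): B 44.50, C 29.40, G 14.17, E 8.35, F 8.33, A 5.58, D 4.90
take B (4 @ 178); take C (10 @ 294); take G (18 @ 255); take 10/26 of E → 83.46. Capacity used 42/42.
Total value = 810.46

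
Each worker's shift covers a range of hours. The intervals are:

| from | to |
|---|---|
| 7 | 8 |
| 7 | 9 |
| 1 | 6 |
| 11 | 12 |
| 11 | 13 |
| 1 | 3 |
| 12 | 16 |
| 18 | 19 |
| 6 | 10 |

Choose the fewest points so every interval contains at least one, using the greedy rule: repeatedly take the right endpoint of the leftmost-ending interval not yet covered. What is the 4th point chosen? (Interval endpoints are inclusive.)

Sort by right endpoint; whenever an interval is uncovered, place a point at its right end.
Sorted: [1,3] [1,6] [7,8] [7,9] [6,10] [11,12] [11,13] [12,16] [18,19]
{[1,3],[1,6]} hit by 3; {[7,8],[7,9],[6,10]} hit by 8; {[11,12],[11,13],[12,16]} hit by 12; {[18,19]} hit by 19.
Points: 3, 8, 12, 19 (4 total).

19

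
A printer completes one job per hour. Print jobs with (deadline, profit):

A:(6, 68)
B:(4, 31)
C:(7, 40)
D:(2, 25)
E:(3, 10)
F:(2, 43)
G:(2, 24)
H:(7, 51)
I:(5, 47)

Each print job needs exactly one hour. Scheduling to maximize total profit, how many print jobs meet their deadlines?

7

Take jobs in profit order; each goes to the latest open slot no later than its deadline.
By profit: A(d6,68), H(d7,51), I(d5,47), F(d2,43), C(d7,40), B(d4,31), D(d2,25), G(d2,24), E(d3,10)
A→slot 6; H→slot 7; I→slot 5; F→slot 2; C→slot 4; B→slot 3; D→slot 1; G skipped; E skipped.
7 of 9 scheduled.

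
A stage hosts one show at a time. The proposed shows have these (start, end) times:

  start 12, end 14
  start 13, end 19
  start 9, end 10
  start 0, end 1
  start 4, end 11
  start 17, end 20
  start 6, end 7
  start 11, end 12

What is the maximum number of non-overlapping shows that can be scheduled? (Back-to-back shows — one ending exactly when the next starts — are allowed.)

Order by finish time; keep every interval that doesn't clash with the previous kept one.
Sorted by end: (0,1)  (6,7)  (9,10)  (4,11)  (11,12)  (12,14)  (13,19)  (17,20)
take (0,1); take (6,7); take (9,10); take (11,12); take (12,14); take (17,20).
Selected 6 shows.

6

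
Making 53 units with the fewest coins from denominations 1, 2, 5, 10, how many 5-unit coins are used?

0

53 = 5×10 + 1×2 + 1×1
Count of 5: 0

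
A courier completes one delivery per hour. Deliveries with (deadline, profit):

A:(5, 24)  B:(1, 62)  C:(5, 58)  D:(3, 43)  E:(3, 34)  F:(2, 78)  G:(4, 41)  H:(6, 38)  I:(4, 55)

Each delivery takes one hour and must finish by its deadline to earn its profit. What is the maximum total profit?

By profit: F(d2,78), B(d1,62), C(d5,58), I(d4,55), D(d3,43), G(d4,41), H(d6,38), E(d3,34), A(d5,24)
F→slot 2; B→slot 1; C→slot 5; I→slot 4; D→slot 3; G skipped; H→slot 6; E skipped; A skipped.
Profit = 62 + 78 + 43 + 55 + 58 + 38 = 334

334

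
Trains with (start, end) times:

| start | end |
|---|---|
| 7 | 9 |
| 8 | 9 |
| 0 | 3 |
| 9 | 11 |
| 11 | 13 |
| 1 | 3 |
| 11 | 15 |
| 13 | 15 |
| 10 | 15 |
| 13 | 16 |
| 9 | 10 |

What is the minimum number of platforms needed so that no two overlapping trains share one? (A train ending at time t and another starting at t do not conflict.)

starts: [0, 1, 7, 8, 9, 9, 10, 11, 11, 13, 13]
ends:   [3, 3, 9, 9, 10, 11, 13, 15, 15, 15, 16]
s0→1 s1→2 e3→1 e3→0 s7→1 s8→2 e9→1 e9→0 s9→1 s9→2 e10→1 s10→2 e11→1 s11→2 s11→3 e13→2 s13→3 s13→4  — peak 4.

4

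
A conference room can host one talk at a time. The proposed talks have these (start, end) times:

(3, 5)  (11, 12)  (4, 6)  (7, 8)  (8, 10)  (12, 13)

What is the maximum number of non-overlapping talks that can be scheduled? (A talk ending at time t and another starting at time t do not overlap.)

Sort by end time and greedily take each interval whose start is ≥ the last chosen end.
By end time: (3,5), (4,6), (7,8), (8,10), (11,12), (12,13).
Pick (3,5); next start ≥ 5 → (7,8); next start ≥ 8 → (8,10); next start ≥ 10 → (11,12); next start ≥ 12 → (12,13).
Selected 5 talks.

5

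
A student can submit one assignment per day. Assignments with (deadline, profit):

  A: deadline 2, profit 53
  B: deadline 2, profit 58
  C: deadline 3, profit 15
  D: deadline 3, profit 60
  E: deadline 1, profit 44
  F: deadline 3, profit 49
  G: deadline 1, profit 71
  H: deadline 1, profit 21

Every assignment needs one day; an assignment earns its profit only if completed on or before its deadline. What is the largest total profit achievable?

Sort by profit descending; place each in the latest free slot ≤ its deadline.
Profit order: G=71 D=60 B=58 A=53 F=49 E=44 H=21 C=15
Assign: G→slot 1, D→slot 3, B→slot 2, A skipped, F skipped, E skipped, H skipped, C skipped.
Slots: [1:G] [2:B] [3:D]
Profit = 71 + 58 + 60 = 189

189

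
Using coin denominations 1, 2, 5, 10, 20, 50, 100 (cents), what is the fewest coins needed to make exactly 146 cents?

5

146 − 1×100→46 − 2×20→6 − 1×5→1 − 1×1→0
Total coins = 1 + 2 + 1 + 1 = 5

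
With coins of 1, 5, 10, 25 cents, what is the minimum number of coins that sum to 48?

48 − 1×25→23 − 2×10→3 − 3×1→0
Total coins = 1 + 2 + 3 = 6

6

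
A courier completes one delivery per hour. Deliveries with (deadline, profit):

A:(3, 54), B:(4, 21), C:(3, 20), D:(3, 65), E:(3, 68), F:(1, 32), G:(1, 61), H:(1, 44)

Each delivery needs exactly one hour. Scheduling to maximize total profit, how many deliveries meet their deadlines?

By profit: E(d3,68), D(d3,65), G(d1,61), A(d3,54), H(d1,44), F(d1,32), B(d4,21), C(d3,20)
E→slot 3; D→slot 2; G→slot 1; A skipped; H skipped; F skipped; B→slot 4; C skipped.
4 of 8 scheduled.

4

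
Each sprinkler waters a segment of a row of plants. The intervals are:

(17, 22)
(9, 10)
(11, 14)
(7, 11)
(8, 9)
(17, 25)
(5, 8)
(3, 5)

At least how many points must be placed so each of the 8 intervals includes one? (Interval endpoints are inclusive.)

4

Sorted: [3,5] [5,8] [8,9] [9,10] [7,11] [11,14] [17,22] [17,25]
{[3,5],[5,8]} hit by 5; {[8,9],[9,10],[7,11]} hit by 9; {[11,14]} hit by 14; {[17,22],[17,25]} hit by 22.
Points: 5, 9, 14, 22 (4 total).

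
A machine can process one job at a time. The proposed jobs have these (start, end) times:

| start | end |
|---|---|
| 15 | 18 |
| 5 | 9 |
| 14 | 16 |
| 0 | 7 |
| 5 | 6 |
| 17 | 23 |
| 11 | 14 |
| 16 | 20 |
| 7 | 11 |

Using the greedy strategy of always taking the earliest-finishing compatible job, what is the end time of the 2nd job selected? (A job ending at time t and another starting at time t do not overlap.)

11

Sort by end time and greedily take each interval whose start is ≥ the last chosen end.
By end time: (5,6), (0,7), (5,9), (7,11), (11,14), (14,16), (15,18), (16,20), (17,23).
Pick (5,6); next start ≥ 6 → (7,11); next start ≥ 11 → (11,14); next start ≥ 14 → (14,16); next start ≥ 16 → (16,20).
Selected: (5,6) (7,11) (11,14) (14,16) (16,20)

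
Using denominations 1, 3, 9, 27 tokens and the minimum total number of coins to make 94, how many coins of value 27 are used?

3

94 − 3×27→13 − 1×9→4 − 1×3→1 − 1×1→0
Count of 27: 3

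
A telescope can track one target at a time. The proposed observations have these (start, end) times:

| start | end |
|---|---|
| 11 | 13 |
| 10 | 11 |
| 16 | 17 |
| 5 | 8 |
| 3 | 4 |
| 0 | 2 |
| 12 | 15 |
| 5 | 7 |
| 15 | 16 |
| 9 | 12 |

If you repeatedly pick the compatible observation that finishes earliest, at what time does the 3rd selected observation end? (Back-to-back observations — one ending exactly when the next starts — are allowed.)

7

Sort by end time and greedily take each interval whose start is ≥ the last chosen end.
By end time: (0,2), (3,4), (5,7), (5,8), (10,11), (9,12), (11,13), (12,15), (15,16), (16,17).
Pick (0,2); next start ≥ 2 → (3,4); next start ≥ 4 → (5,7); next start ≥ 7 → (10,11); next start ≥ 11 → (11,13); next start ≥ 13 → (15,16); next start ≥ 16 → (16,17).
Selected: (0,2) (3,4) (5,7) (10,11) (11,13) (15,16) (16,17)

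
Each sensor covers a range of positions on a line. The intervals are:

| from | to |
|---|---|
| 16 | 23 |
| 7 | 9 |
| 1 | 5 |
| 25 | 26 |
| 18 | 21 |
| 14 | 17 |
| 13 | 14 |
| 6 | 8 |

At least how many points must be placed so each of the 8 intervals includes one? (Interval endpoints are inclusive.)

By right end: [1,5]  [6,8]  [7,9]  [13,14]  [14,17]  [18,21]  [16,23]  [25,26]
[1,5] uncovered → point at 5; [6,8] uncovered → point at 8; [13,14] uncovered → point at 14; [18,21] uncovered → point at 21; [25,26] uncovered → point at 26.
Points: 5, 8, 14, 21, 26 (5 total).

5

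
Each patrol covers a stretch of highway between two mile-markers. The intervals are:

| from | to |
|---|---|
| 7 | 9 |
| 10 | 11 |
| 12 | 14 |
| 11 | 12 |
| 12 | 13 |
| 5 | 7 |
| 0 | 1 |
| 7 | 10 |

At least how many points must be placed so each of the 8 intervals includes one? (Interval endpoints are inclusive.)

4

Sorted: [0,1] [5,7] [7,9] [7,10] [10,11] [11,12] [12,13] [12,14]
{[0,1]} hit by 1; {[5,7],[7,9],[7,10]} hit by 7; {[10,11],[11,12]} hit by 11; {[12,13],[12,14]} hit by 13.
Points: 1, 7, 11, 13 (4 total).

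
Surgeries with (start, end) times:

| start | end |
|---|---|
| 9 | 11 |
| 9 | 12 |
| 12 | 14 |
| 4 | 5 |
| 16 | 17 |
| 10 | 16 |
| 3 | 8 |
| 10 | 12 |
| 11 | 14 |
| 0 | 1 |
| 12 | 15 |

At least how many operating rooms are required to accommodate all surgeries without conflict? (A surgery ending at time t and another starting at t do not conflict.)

The answer is the maximum number of intervals overlapping at any instant.
starts: [0, 3, 4, 9, 9, 10, 10, 11, 12, 12, 16]
ends:   [1, 5, 8, 11, 12, 12, 14, 14, 15, 16, 17]
s0→1 e1→0 s3→1 s4→2 e5→1 e8→0 s9→1 s9→2 s10→3 s10→4  — peak 4.

4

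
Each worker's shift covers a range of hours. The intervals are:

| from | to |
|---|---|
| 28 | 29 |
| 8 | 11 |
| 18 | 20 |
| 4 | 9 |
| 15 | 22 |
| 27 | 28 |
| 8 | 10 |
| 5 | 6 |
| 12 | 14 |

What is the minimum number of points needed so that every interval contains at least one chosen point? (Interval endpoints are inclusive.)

Sort by right endpoint; whenever an interval is uncovered, place a point at its right end.
By right end: [5,6]  [4,9]  [8,10]  [8,11]  [12,14]  [18,20]  [15,22]  [27,28]  [28,29]
[5,6] uncovered → point at 6; [8,10] uncovered → point at 10; [12,14] uncovered → point at 14; [18,20] uncovered → point at 20; [27,28] uncovered → point at 28.
Points: 6, 10, 14, 20, 28 (5 total).

5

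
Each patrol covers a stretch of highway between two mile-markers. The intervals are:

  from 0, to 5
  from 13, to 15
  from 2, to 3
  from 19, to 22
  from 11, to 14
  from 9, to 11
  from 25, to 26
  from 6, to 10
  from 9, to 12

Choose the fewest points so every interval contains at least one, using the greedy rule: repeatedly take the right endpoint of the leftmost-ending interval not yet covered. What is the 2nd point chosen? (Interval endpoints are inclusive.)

Sort by right endpoint; whenever an interval is uncovered, place a point at its right end.
By right end: [2,3]  [0,5]  [6,10]  [9,11]  [9,12]  [11,14]  [13,15]  [19,22]  [25,26]
[2,3] uncovered → point at 3; [6,10] uncovered → point at 10; [11,14] uncovered → point at 14; [19,22] uncovered → point at 22; [25,26] uncovered → point at 26.
Points: 3, 10, 14, 22, 26 (5 total).

10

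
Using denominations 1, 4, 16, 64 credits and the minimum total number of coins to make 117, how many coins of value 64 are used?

1

Greedy: take as many of the largest coin as possible, then repeat with the remainder.
117 = 1×64 + 3×16 + 1×4 + 1×1
Count of 64: 1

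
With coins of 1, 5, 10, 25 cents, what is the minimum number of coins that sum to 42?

Greedy: take as many of the largest coin as possible, then repeat with the remainder.
42 = 1×25 + 1×10 + 1×5 + 2×1
Total coins = 1 + 1 + 1 + 2 = 5

5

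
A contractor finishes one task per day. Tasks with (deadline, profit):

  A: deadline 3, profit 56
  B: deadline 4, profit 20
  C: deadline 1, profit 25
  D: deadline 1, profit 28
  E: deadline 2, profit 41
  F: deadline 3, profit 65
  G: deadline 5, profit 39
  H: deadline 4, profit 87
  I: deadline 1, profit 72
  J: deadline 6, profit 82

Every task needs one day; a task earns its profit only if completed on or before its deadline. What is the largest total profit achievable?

Profit order: H=87 J=82 I=72 F=65 A=56 E=41 G=39 D=28 C=25 B=20
Assign: H→slot 4, J→slot 6, I→slot 1, F→slot 3, A→slot 2, E skipped, G→slot 5, D skipped, C skipped, B skipped.
Slots: [1:I] [2:A] [3:F] [4:H] [5:G] [6:J]
Profit = 72 + 56 + 65 + 87 + 39 + 82 = 401

401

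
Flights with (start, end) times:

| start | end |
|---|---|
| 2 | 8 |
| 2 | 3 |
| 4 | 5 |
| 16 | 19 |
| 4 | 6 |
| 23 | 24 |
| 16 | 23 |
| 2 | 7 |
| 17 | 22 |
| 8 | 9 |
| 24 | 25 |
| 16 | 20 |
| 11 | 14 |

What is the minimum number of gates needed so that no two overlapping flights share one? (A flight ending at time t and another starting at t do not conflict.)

Events (time:±→running): 2:+→1 2:+→2 2:+→3 3:-→2 4:+→3 4:+→4 … peak 4.

4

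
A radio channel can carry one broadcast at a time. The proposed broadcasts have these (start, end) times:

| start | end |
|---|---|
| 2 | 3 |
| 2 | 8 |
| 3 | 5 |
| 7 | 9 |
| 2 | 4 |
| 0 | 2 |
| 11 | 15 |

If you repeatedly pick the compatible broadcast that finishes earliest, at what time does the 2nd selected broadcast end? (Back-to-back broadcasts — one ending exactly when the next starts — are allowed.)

By end time: (0,2), (2,3), (2,4), (3,5), (2,8), (7,9), (11,15).
Pick (0,2); next start ≥ 2 → (2,3); next start ≥ 3 → (3,5); next start ≥ 5 → (7,9); next start ≥ 9 → (11,15).
Selected: (0,2) (2,3) (3,5) (7,9) (11,15)

3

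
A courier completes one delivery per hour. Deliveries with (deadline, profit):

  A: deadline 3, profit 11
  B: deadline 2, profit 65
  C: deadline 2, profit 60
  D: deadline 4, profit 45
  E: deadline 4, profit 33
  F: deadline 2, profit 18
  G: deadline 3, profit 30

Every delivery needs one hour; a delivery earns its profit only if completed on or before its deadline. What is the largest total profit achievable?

203

Profit order: B=65 C=60 D=45 E=33 G=30 F=18 A=11
Assign: B→slot 2, C→slot 1, D→slot 4, E→slot 3, G skipped, F skipped, A skipped.
Slots: [1:C] [2:B] [3:E] [4:D]
Profit = 60 + 65 + 33 + 45 = 203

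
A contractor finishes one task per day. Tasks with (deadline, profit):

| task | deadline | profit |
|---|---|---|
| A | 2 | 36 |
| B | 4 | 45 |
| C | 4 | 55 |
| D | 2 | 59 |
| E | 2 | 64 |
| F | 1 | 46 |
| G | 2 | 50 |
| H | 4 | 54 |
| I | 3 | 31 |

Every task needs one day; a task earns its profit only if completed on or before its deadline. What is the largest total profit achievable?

232

Take jobs in profit order; each goes to the latest open slot no later than its deadline.
By profit: E(d2,64), D(d2,59), C(d4,55), H(d4,54), G(d2,50), F(d1,46), B(d4,45), A(d2,36), I(d3,31)
E→slot 2; D→slot 1; C→slot 4; H→slot 3; G skipped; F skipped; B skipped; A skipped; I skipped.
Profit = 59 + 64 + 54 + 55 = 232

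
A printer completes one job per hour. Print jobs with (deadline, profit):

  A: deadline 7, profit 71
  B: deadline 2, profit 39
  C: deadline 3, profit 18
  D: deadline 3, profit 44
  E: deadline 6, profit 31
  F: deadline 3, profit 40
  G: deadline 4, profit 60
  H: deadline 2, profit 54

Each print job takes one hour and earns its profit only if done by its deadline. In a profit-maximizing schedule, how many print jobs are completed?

Profit order: A=71 G=60 H=54 D=44 F=40 B=39 E=31 C=18
Assign: A→slot 7, G→slot 4, H→slot 2, D→slot 3, F→slot 1, B skipped, E→slot 6, C skipped.
Slots: [1:F] [2:H] [3:D] [4:G] [6:E] [7:A]
6 of 8 scheduled.

6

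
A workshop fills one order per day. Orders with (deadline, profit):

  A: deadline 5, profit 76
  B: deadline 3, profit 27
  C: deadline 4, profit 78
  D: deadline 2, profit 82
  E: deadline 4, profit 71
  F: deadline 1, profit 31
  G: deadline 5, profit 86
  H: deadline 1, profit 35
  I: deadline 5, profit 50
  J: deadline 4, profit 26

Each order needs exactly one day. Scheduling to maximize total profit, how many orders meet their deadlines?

Take jobs in profit order; each goes to the latest open slot no later than its deadline.
Profit order: G=86 D=82 C=78 A=76 E=71 I=50 H=35 F=31 B=27 J=26
Assign: G→slot 5, D→slot 2, C→slot 4, A→slot 3, E→slot 1, I skipped, H skipped, F skipped, B skipped, J skipped.
Slots: [1:E] [2:D] [3:A] [4:C] [5:G]
5 of 10 scheduled.

5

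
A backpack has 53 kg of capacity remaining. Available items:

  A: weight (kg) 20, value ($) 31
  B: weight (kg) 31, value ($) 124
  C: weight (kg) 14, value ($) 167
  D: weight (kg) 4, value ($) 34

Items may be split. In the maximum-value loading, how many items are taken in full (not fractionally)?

Greedy by value/weight ratio, highest first.
Ratios (sorted): C 11.93, D 8.50, B 4.00, A 1.55
take C (14 @ 167); take D (4 @ 34); take B (31 @ 124); take 4/20 of A → 6.20. Capacity used 53/53.
3 item(s) taken whole; one partial (take 4/20 of A).

3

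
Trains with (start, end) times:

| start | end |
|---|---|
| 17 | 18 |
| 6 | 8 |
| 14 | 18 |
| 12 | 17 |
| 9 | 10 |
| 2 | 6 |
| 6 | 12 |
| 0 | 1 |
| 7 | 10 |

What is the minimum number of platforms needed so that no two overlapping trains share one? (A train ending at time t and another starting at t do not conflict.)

3

Count concurrent intervals with a sweep; the peak is the room count.
starts: [0, 2, 6, 6, 7, 9, 12, 14, 17]
ends:   [1, 6, 8, 10, 10, 12, 17, 18, 18]
s0→1 e1→0 s2→1 e6→0 s6→1 s6→2 s7→3  — peak 3.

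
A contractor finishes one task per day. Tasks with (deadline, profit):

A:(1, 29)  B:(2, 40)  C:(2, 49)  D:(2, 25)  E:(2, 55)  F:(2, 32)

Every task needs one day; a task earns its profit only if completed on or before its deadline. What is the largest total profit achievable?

104

Profit order: E=55 C=49 B=40 F=32 A=29 D=25
Assign: E→slot 2, C→slot 1, B skipped, F skipped, A skipped, D skipped.
Slots: [1:C] [2:E]
Profit = 49 + 55 = 104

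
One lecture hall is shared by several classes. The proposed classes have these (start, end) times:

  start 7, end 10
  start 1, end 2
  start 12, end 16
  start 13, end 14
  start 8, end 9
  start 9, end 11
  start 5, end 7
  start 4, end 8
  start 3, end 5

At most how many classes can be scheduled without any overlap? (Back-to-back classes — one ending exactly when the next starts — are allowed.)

Order by finish time; keep every interval that doesn't clash with the previous kept one.
Sorted by end: (1,2)  (3,5)  (5,7)  (4,8)  (8,9)  (7,10)  (9,11)  (13,14)  (12,16)
take (1,2); take (3,5); take (5,7); take (8,9); take (9,11); take (13,14).
Selected 6 classes.

6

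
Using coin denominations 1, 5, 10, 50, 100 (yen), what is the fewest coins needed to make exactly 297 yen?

10

297 − 2×100→97 − 1×50→47 − 4×10→7 − 1×5→2 − 2×1→0
Total coins = 2 + 1 + 4 + 1 + 2 = 10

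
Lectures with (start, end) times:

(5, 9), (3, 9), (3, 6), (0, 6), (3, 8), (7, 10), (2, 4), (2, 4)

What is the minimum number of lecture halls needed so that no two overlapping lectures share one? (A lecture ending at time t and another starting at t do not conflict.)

6

starts: [0, 2, 2, 3, 3, 3, 5, 7]
ends:   [4, 4, 6, 6, 8, 9, 9, 10]
s0→1 s2→2 s2→3 s3→4 s3→5 s3→6  — peak 6.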